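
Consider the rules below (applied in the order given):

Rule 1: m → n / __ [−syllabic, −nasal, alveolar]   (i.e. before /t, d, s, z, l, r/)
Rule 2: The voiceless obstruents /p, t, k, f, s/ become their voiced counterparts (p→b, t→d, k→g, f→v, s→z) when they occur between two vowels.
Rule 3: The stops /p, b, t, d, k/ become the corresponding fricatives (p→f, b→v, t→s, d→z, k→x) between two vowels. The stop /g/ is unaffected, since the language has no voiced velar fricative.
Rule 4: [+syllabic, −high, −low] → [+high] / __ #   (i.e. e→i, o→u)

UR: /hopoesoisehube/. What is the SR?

Rule 1 (nasal place assimilation): no segment meets the environment; /hopoesoisehube/ is unchanged.
Rule 2 (intervocalic voicing): /p/ is a voiceless obstruent between vowels /o/ and /o/, so it voices to [b]. /s/ is a voiceless obstruent between vowels /e/ and /o/, so it voices to [z]. /s/ is a voiceless obstruent between vowels /i/ and /e/, so it voices to [z]. /hopoesoisehube/ → hoboezoizehube.
Rule 3 (intervocalic spirantization): /b/ is a stop between vowels /o/ and /o/, so it spirantizes to the fricative [v]. /b/ is a stop between vowels /u/ and /e/, so it spirantizes to the fricative [v]. /hoboezoizehube/ → hovoezoizehuve.
Rule 4 (final vowel raising): /e/ is a mid vowel in word-final position, so it raises to [i]. /hovoezoizehuve/ → hovoezoizehuvi.

hovoezoizehuvi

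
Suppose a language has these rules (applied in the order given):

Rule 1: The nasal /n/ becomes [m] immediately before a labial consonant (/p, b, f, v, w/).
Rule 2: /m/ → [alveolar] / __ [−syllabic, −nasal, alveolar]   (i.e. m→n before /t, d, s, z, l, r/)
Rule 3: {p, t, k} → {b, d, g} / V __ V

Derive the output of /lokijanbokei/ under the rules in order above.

logijambogei

Rule 1 (nasal place assimilation): /n/ precedes the labial consonant /b/, so it assimilates in place to [m]. /lokijanbokei/ → lokijambokei.
Rule 2 (nasal place assimilation): no segment meets the environment; /lokijambokei/ is unchanged.
Rule 3 (intervocalic voicing): /k/ is a voiceless stop between vowels /o/ and /i/, so it voices to [g]. /k/ is a voiceless stop between vowels /o/ and /e/, so it voices to [g]. /lokijambokei/ → logijambogei.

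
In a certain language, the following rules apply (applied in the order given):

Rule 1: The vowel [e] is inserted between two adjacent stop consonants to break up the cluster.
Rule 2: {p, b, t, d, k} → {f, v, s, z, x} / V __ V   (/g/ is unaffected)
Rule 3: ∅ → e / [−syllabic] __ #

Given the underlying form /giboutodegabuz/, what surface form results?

givousozegavuze

Rule 1 (stop-cluster e-epenthesis): no segment meets the environment; /giboutodegabuz/ is unchanged.
Rule 2 (intervocalic spirantization): /b/ is a stop between vowels /i/ and /o/, so it spirantizes to the fricative [v]. /t/ is a stop between vowels /u/ and /o/, so it spirantizes to the fricative [s]. /d/ is a stop between vowels /o/ and /e/, so it spirantizes to the fricative [z]. /b/ is a stop between vowels /a/ and /u/, so it spirantizes to the fricative [v]. /giboutodegabuz/ → givousozegavuz.
Rule 3 (final e-epenthesis): the form ends in the consonant /z/, so [e] is inserted word-finally. /givousozegavuz/ → givousozegavuze.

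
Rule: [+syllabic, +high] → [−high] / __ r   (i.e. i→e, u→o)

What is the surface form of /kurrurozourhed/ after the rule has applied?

korrorozoorhed

/u/ is a high vowel immediately before /r/, so it lowers to [o].
/u/ is a high vowel immediately before /r/, so it lowers to [o].
/u/ is a high vowel immediately before /r/, so it lowers to [o].
Surface form: [korrorozoorhed].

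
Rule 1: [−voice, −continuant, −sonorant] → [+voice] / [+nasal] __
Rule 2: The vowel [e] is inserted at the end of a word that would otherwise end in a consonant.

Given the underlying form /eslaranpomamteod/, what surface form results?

Rule 1 (post-nasal voicing): /p/ is a voiceless stop immediately after the nasal /n/, so it voices to [b]. /t/ is a voiceless stop immediately after the nasal /m/, so it voices to [d]. /eslaranpomamteod/ → eslaranbomamdeod.
Rule 2 (final e-epenthesis): the form ends in the consonant /d/, so [e] is inserted word-finally. /eslaranbomamdeod/ → eslaranbomamdeode.

eslaranbomamdeode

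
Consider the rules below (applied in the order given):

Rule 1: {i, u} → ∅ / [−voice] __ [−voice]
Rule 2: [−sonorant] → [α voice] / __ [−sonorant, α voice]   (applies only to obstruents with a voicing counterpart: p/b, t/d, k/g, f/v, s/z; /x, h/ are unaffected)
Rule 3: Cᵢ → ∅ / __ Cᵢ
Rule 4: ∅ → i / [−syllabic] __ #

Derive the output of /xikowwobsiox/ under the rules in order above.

xkowopsioxi

Rule 1 (high vowel syncope): /i/ is a high vowel flanked by voiceless consonants /x/ and /k/, so it deletes. /xikowwobsiox/ → xkowwobsiox.
Rule 2 (regressive voicing assimilation): /b/ precedes the voiceless obstruent /s/, so it devoices to [p] by assimilation. /xkowwobsiox/ → xkowwopsiox.
Rule 3 (degemination): /ww/ is a geminate; the first /w/ deletes. /xkowwopsiox/ → xkowopsiox.
Rule 4 (final i-epenthesis): the form ends in the consonant /x/, so [i] is inserted word-finally. /xkowopsiox/ → xkowopsioxi.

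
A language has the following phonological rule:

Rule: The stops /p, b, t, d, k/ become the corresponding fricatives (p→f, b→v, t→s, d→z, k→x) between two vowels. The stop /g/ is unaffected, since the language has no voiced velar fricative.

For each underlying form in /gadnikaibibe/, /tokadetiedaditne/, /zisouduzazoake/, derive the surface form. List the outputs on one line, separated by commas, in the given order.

/gadnikaibibe/: /k/ is a stop between vowels /i/ and /a/, so it spirantizes to the fricative [x]. /b/ is a stop between vowels /i/ and /i/, so it spirantizes to the fricative [v]. /b/ is a stop between vowels /i/ and /e/, so it spirantizes to the fricative [v]. → [gadnixaivive].
/tokadetiedaditne/: /k/ is a stop between vowels /o/ and /a/, so it spirantizes to the fricative [x]. /d/ is a stop between vowels /a/ and /e/, so it spirantizes to the fricative [z]. /t/ is a stop between vowels /e/ and /i/, so it spirantizes to the fricative [s]. /d/ is a stop between vowels /e/ and /a/, so it spirantizes to the fricative [z]. /d/ is a stop between vowels /a/ and /i/, so it spirantizes to the fricative [z]. → [toxazesiezazitne].
/zisouduzazoake/: /d/ is a stop between vowels /u/ and /u/, so it spirantizes to the fricative [z]. /k/ is a stop between vowels /a/ and /e/, so it spirantizes to the fricative [x]. → [zisouzuzazoaxe].

gadnixaivive, toxazesiezazitne, zisouzuzazoaxe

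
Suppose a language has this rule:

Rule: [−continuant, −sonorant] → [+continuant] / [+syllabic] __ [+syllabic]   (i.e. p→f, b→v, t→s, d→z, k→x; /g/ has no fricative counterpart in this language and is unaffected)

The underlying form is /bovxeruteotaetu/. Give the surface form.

bovxeruseosaesu

/t/ is a stop between vowels /u/ and /e/, so it spirantizes to the fricative [s].
/t/ is a stop between vowels /o/ and /a/, so it spirantizes to the fricative [s].
/t/ is a stop between vowels /e/ and /u/, so it spirantizes to the fricative [s].
Surface form: [bovxeruseosaesu].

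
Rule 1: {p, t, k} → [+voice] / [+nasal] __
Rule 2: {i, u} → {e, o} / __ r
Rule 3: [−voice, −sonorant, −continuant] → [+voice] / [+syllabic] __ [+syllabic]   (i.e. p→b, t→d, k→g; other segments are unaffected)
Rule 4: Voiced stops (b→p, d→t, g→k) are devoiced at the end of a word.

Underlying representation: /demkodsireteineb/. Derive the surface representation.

Rule 1 (post-nasal voicing): /k/ is a voiceless stop immediately after the nasal /m/, so it voices to [g]. /demkodsireteineb/ → demgodsireteineb.
Rule 2 (pre-rhotic lowering): /i/ is a high vowel immediately before /r/, so it lowers to [e]. /demgodsireteineb/ → demgodsereteineb.
Rule 3 (intervocalic voicing): /t/ is a voiceless stop between vowels /e/ and /e/, so it voices to [d]. /demgodsereteineb/ → demgodseredeineb.
Rule 4 (final devoicing): /b/ is a voiced stop in word-final position, so it devoices to [p]. /demgodseredeineb/ → demgodseredeinep.

demgodseredeinep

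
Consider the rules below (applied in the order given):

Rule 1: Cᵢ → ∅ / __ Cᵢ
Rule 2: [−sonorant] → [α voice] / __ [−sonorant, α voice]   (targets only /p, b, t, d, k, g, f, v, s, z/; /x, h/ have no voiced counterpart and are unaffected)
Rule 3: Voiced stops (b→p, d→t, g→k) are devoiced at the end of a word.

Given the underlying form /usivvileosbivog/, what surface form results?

Rule 1 (degemination): /vv/ is a geminate; the first /v/ deletes. /usivvileosbivog/ → usivileosbivog.
Rule 2 (regressive voicing assimilation): /s/ precedes the voiced obstruent /b/, so it voices to [z] by assimilation. /usivileosbivog/ → usivileozbivog.
Rule 3 (final devoicing): /g/ is a voiced stop in word-final position, so it devoices to [k]. /usivileozbivog/ → usivileozbivok.

usivileozbivok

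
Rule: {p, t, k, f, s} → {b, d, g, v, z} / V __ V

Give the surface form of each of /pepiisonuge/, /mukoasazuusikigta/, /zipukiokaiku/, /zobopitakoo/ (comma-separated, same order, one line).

/pepiisonuge/: /p/ is a voiceless obstruent between vowels /e/ and /i/, so it voices to [b]. /s/ is a voiceless obstruent between vowels /i/ and /o/, so it voices to [z]. → [pebiizonuge].
/mukoasazuusikigta/: /k/ is a voiceless obstruent between vowels /u/ and /o/, so it voices to [g]. /s/ is a voiceless obstruent between vowels /a/ and /a/, so it voices to [z]. /s/ is a voiceless obstruent between vowels /u/ and /i/, so it voices to [z]. /k/ is a voiceless obstruent between vowels /i/ and /i/, so it voices to [g]. → [mugoazazuuzigigta].
/zipukiokaiku/: /p/ is a voiceless obstruent between vowels /i/ and /u/, so it voices to [b]. /k/ is a voiceless obstruent between vowels /u/ and /i/, so it voices to [g]. /k/ is a voiceless obstruent between vowels /o/ and /a/, so it voices to [g]. /k/ is a voiceless obstruent between vowels /i/ and /u/, so it voices to [g]. → [zibugiogaigu].
/zobopitakoo/: /p/ is a voiceless obstruent between vowels /o/ and /i/, so it voices to [b]. /t/ is a voiceless obstruent between vowels /i/ and /a/, so it voices to [d]. /k/ is a voiceless obstruent between vowels /a/ and /o/, so it voices to [g]. → [zobobidagoo].

pebiizonuge, mugoazazuuzigigta, zibugiogaigu, zobobidagoo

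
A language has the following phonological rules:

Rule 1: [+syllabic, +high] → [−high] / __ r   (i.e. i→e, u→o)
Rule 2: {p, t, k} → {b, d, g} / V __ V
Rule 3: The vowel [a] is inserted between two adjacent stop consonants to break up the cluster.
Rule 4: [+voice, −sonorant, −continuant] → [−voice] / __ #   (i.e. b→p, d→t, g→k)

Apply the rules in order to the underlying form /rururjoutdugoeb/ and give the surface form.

rororjoutadugoep

Rule 1 (pre-rhotic lowering): /u/ is a high vowel immediately before /r/, so it lowers to [o]. /u/ is a high vowel immediately before /r/, so it lowers to [o]. /rururjoutdugoeb/ → rororjoutdugoeb.
Rule 2 (intervocalic voicing): no segment meets the environment; /rororjoutdugoeb/ is unchanged.
Rule 3 (stop-cluster a-epenthesis): /t/ and /d/ form a stop–stop cluster, so [a] is inserted between them. /rororjoutdugoeb/ → rororjoutadugoeb.
Rule 4 (final devoicing): /b/ is a voiced stop in word-final position, so it devoices to [p]. /rororjoutadugoeb/ → rororjoutadugoep.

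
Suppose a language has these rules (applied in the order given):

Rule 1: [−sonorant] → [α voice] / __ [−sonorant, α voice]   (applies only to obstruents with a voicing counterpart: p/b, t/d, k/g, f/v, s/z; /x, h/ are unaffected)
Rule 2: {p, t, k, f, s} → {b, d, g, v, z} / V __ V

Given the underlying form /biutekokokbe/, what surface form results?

Rule 1 (regressive voicing assimilation): /k/ precedes the voiced obstruent /b/, so it voices to [g] by assimilation. /biutekokokbe/ → biutekokogbe.
Rule 2 (intervocalic voicing): /t/ is a voiceless obstruent between vowels /u/ and /e/, so it voices to [d]. /k/ is a voiceless obstruent between vowels /e/ and /o/, so it voices to [g]. /k/ is a voiceless obstruent between vowels /o/ and /o/, so it voices to [g]. /biutekokogbe/ → biudegogogbe.

biudegogogbe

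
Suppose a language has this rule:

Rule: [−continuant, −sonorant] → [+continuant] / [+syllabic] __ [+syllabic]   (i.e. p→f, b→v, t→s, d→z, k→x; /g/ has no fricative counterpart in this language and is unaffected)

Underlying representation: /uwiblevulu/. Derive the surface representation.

uwiblevulu

No segment of /uwiblevulu/ meets the structural description of the rule, so the form surfaces unchanged.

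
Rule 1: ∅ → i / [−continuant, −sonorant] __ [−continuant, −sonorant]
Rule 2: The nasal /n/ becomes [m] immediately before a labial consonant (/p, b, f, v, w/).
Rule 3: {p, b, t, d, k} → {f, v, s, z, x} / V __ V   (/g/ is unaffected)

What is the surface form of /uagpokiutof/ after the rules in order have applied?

Rule 1 (stop-cluster i-epenthesis): /g/ and /p/ form a stop–stop cluster, so [i] is inserted between them. /uagpokiutof/ → uagipokiutof.
Rule 2 (nasal place assimilation): no segment meets the environment; /uagipokiutof/ is unchanged.
Rule 3 (intervocalic spirantization): /p/ is a stop between vowels /i/ and /o/, so it spirantizes to the fricative [f]. /k/ is a stop between vowels /o/ and /i/, so it spirantizes to the fricative [x]. /t/ is a stop between vowels /u/ and /o/, so it spirantizes to the fricative [s]. /uagipokiutof/ → uagifoxiusof.

uagifoxiusof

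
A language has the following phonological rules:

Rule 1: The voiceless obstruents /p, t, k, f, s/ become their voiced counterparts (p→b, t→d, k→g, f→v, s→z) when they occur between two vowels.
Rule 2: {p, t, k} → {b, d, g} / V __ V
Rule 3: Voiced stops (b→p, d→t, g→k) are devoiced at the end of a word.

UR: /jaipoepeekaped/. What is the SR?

Rule 1 (intervocalic voicing): /p/ is a voiceless obstruent between vowels /i/ and /o/, so it voices to [b]. /p/ is a voiceless obstruent between vowels /e/ and /e/, so it voices to [b]. /k/ is a voiceless obstruent between vowels /e/ and /a/, so it voices to [g]. /p/ is a voiceless obstruent between vowels /a/ and /e/, so it voices to [b]. /jaipoepeekaped/ → jaiboebeegabed.
Rule 2 (intervocalic voicing): no segment meets the environment; /jaiboebeegabed/ is unchanged.
Rule 3 (final devoicing): /d/ is a voiced stop in word-final position, so it devoices to [t]. /jaiboebeegabed/ → jaiboebeegabet.

jaiboebeegabet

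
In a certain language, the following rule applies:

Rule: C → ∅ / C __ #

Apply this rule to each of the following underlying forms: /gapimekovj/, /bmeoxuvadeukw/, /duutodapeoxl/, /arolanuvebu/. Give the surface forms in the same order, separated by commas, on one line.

gapimekov, bmeoxuvadeuk, duutodapeox, arolanuvebu

/gapimekovj/: /j/ is the second consonant of a word-final cluster /vj/, so it deletes. → [gapimekov].
/bmeoxuvadeukw/: /w/ is the second consonant of a word-final cluster /kw/, so it deletes. → [bmeoxuvadeuk].
/duutodapeoxl/: /l/ is the second consonant of a word-final cluster /xl/, so it deletes. → [duutodapeox].
/arolanuvebu/: the rule's environment is not met; surfaces unchanged as [arolanuvebu].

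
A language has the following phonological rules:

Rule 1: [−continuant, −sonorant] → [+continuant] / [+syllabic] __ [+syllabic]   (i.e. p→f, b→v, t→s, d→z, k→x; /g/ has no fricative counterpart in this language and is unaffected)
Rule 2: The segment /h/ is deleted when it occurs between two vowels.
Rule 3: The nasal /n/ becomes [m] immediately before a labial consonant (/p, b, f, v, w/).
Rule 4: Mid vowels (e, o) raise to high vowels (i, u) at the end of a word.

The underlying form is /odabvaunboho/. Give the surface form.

Rule 1 (intervocalic spirantization): /d/ is a stop between vowels /o/ and /a/, so it spirantizes to the fricative [z]. /odabvaunboho/ → ozabvaunboho.
Rule 2 (intervocalic h-deletion): /h/ occurs between vowels /o/ and /o/, so it deletes. /ozabvaunboho/ → ozabvaunboo.
Rule 3 (nasal place assimilation): /n/ precedes the labial consonant /b/, so it assimilates in place to [m]. /ozabvaunboo/ → ozabvaumboo.
Rule 4 (final vowel raising): /o/ is a mid vowel in word-final position, so it raises to [u]. /ozabvaumboo/ → ozabvaumbou.

ozabvaumbou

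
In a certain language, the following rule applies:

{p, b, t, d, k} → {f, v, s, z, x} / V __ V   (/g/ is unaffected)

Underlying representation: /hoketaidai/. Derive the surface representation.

hoxesaizai

/k/ is a stop between vowels /o/ and /e/, so it spirantizes to the fricative [x].
/t/ is a stop between vowels /e/ and /a/, so it spirantizes to the fricative [s].
/d/ is a stop between vowels /i/ and /a/, so it spirantizes to the fricative [z].
Surface form: [hoxesaizai].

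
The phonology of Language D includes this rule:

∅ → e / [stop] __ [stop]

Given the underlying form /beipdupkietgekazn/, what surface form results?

beipedupekietegekazn

/p/ and /d/ form a stop–stop cluster, so [e] is inserted between them.
/p/ and /k/ form a stop–stop cluster, so [e] is inserted between them.
/t/ and /g/ form a stop–stop cluster, so [e] is inserted between them.
Surface form: [beipedupekietegekazn].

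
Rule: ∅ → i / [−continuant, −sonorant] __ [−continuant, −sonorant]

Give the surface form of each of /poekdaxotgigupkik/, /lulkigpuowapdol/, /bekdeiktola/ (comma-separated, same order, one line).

/poekdaxotgigupkik/: /k/ and /d/ form a stop–stop cluster, so [i] is inserted between them. /t/ and /g/ form a stop–stop cluster, so [i] is inserted between them. /p/ and /k/ form a stop–stop cluster, so [i] is inserted between them. → [poekidaxotigigupikik].
/lulkigpuowapdol/: /g/ and /p/ form a stop–stop cluster, so [i] is inserted between them. /p/ and /d/ form a stop–stop cluster, so [i] is inserted between them. → [lulkigipuowapidol].
/bekdeiktola/: /k/ and /d/ form a stop–stop cluster, so [i] is inserted between them. /k/ and /t/ form a stop–stop cluster, so [i] is inserted between them. → [bekideikitola].

poekidaxotigigupikik, lulkigipuowapidol, bekideikitola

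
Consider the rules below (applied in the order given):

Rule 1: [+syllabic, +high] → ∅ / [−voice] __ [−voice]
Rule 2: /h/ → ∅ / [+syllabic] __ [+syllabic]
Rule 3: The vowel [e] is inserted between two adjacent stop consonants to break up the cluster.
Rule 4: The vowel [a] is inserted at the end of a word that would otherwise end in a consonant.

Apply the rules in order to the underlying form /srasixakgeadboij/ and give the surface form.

srasxakegeadeboija

Rule 1 (high vowel syncope): /i/ is a high vowel flanked by voiceless consonants /s/ and /x/, so it deletes. /srasixakgeadboij/ → srasxakgeadboij.
Rule 2 (intervocalic h-deletion): no segment meets the environment; /srasxakgeadboij/ is unchanged.
Rule 3 (stop-cluster e-epenthesis): /k/ and /g/ form a stop–stop cluster, so [e] is inserted between them. /d/ and /b/ form a stop–stop cluster, so [e] is inserted between them. /srasxakgeadboij/ → srasxakegeadeboij.
Rule 4 (final a-epenthesis): the form ends in the consonant /j/, so [a] is inserted word-finally. /srasxakegeadeboij/ → srasxakegeadeboija.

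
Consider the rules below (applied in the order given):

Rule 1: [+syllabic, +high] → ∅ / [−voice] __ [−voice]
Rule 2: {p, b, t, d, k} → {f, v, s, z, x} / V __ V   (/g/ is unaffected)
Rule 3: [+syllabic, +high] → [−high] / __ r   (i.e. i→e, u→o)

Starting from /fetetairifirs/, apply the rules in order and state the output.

Rule 1 (high vowel syncope): no segment meets the environment; /fetetairifirs/ is unchanged.
Rule 2 (intervocalic spirantization): /t/ is a stop between vowels /e/ and /e/, so it spirantizes to the fricative [s]. /t/ is a stop between vowels /e/ and /a/, so it spirantizes to the fricative [s]. /fetetairifirs/ → fesesairifirs.
Rule 3 (pre-rhotic lowering): /i/ is a high vowel immediately before /r/, so it lowers to [e]. /i/ is a high vowel immediately before /r/, so it lowers to [e]. /fesesairifirs/ → fesesaerifers.

fesesaerifers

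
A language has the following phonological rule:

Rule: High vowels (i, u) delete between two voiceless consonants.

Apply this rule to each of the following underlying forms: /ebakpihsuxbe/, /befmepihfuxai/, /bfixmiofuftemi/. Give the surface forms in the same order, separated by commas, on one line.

/ebakpihsuxbe/: /i/ is a high vowel flanked by voiceless consonants /p/ and /h/, so it deletes. /u/ is a high vowel flanked by voiceless consonants /s/ and /x/, so it deletes. → [ebakphsxbe].
/befmepihfuxai/: /i/ is a high vowel flanked by voiceless consonants /p/ and /h/, so it deletes. /u/ is a high vowel flanked by voiceless consonants /f/ and /x/, so it deletes. → [befmephfxai].
/bfixmiofuftemi/: /i/ is a high vowel flanked by voiceless consonants /f/ and /x/, so it deletes. /u/ is a high vowel flanked by voiceless consonants /f/ and /f/, so it deletes. → [bfxmiofftemi].

ebakphsxbe, befmephfxai, bfxmiofftemi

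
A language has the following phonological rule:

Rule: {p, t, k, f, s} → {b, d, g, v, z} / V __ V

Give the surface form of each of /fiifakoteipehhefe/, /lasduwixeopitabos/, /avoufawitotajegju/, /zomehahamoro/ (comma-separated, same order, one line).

fiivagodeibehheve, lasduwixeobidabos, avouvawidodajegju, zomehahamoro

/fiifakoteipehhefe/: /f/ is a voiceless obstruent between vowels /i/ and /a/, so it voices to [v]. /k/ is a voiceless obstruent between vowels /a/ and /o/, so it voices to [g]. /t/ is a voiceless obstruent between vowels /o/ and /e/, so it voices to [d]. /p/ is a voiceless obstruent between vowels /i/ and /e/, so it voices to [b]. /f/ is a voiceless obstruent between vowels /e/ and /e/, so it voices to [v]. → [fiivagodeibehheve].
/lasduwixeopitabos/: /p/ is a voiceless obstruent between vowels /o/ and /i/, so it voices to [b]. /t/ is a voiceless obstruent between vowels /i/ and /a/, so it voices to [d]. → [lasduwixeobidabos].
/avoufawitotajegju/: /f/ is a voiceless obstruent between vowels /u/ and /a/, so it voices to [v]. /t/ is a voiceless obstruent between vowels /i/ and /o/, so it voices to [d]. /t/ is a voiceless obstruent between vowels /o/ and /a/, so it voices to [d]. → [avouvawidodajegju].
/zomehahamoro/: the rule's environment is not met; surfaces unchanged as [zomehahamoro].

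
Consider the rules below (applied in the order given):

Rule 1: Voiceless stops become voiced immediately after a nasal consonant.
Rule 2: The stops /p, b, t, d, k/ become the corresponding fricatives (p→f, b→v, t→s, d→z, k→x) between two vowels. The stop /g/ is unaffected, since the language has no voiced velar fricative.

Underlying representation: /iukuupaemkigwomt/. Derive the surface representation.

iuxuufaemgigwomd

Rule 1 (post-nasal voicing): /k/ is a voiceless stop immediately after the nasal /m/, so it voices to [g]. /t/ is a voiceless stop immediately after the nasal /m/, so it voices to [d]. /iukuupaemkigwomt/ → iukuupaemgigwomd.
Rule 2 (intervocalic spirantization): /k/ is a stop between vowels /u/ and /u/, so it spirantizes to the fricative [x]. /p/ is a stop between vowels /u/ and /a/, so it spirantizes to the fricative [f]. /iukuupaemgigwomd/ → iuxuufaemgigwomd.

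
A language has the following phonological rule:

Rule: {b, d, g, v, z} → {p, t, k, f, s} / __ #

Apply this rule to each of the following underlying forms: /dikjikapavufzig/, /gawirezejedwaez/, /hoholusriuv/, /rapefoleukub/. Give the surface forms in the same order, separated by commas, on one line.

/dikjikapavufzig/: /g/ is a voiced obstruent in word-final position, so it devoices to [k]. → [dikjikapavufzik].
/gawirezejedwaez/: /z/ is a voiced obstruent in word-final position, so it devoices to [s]. → [gawirezejedwaes].
/hoholusriuv/: /v/ is a voiced obstruent in word-final position, so it devoices to [f]. → [hoholusriuf].
/rapefoleukub/: /b/ is a voiced obstruent in word-final position, so it devoices to [p]. → [rapefoleukup].

dikjikapavufzik, gawirezejedwaes, hoholusriuf, rapefoleukup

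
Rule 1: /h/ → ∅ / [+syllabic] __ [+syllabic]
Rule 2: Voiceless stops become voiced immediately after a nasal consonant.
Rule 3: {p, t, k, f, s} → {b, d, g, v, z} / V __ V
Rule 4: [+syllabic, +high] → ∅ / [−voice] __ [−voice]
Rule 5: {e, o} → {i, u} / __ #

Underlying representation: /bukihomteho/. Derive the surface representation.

bugiomdeu

Rule 1 (intervocalic h-deletion): /h/ occurs between vowels /i/ and /o/, so it deletes. /h/ occurs between vowels /e/ and /o/, so it deletes. /bukihomteho/ → bukiomteo.
Rule 2 (post-nasal voicing): /t/ is a voiceless stop immediately after the nasal /m/, so it voices to [d]. /bukiomteo/ → bukiomdeo.
Rule 3 (intervocalic voicing): /k/ is a voiceless obstruent between vowels /u/ and /i/, so it voices to [g]. /bukiomdeo/ → bugiomdeo.
Rule 4 (high vowel syncope): no segment meets the environment; /bugiomdeo/ is unchanged.
Rule 5 (final vowel raising): /o/ is a mid vowel in word-final position, so it raises to [u]. /bugiomdeo/ → bugiomdeu.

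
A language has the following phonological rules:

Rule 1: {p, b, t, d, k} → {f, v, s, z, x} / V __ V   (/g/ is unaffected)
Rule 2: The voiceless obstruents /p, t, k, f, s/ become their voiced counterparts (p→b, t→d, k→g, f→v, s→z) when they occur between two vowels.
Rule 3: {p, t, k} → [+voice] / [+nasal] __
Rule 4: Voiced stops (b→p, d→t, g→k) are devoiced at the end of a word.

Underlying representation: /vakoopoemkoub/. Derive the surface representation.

vaxoovoemgoup

Rule 1 (intervocalic spirantization): /k/ is a stop between vowels /a/ and /o/, so it spirantizes to the fricative [x]. /p/ is a stop between vowels /o/ and /o/, so it spirantizes to the fricative [f]. /vakoopoemkoub/ → vaxoofoemkoub.
Rule 2 (intervocalic voicing): /f/ is a voiceless obstruent between vowels /o/ and /o/, so it voices to [v]. /vaxoofoemkoub/ → vaxoovoemkoub.
Rule 3 (post-nasal voicing): /k/ is a voiceless stop immediately after the nasal /m/, so it voices to [g]. /vaxoovoemkoub/ → vaxoovoemgoub.
Rule 4 (final devoicing): /b/ is a voiced stop in word-final position, so it devoices to [p]. /vaxoovoemgoub/ → vaxoovoemgoup.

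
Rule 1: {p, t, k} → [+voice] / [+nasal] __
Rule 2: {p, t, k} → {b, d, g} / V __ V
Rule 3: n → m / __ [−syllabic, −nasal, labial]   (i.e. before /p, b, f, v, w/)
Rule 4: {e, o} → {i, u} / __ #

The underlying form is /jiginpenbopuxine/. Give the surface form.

jigimbembobuxini

Rule 1 (post-nasal voicing): /p/ is a voiceless stop immediately after the nasal /n/, so it voices to [b]. /jiginpenbopuxine/ → jiginbenbopuxine.
Rule 2 (intervocalic voicing): /p/ is a voiceless stop between vowels /o/ and /u/, so it voices to [b]. /jiginbenbopuxine/ → jiginbenbobuxine.
Rule 3 (nasal place assimilation): /n/ precedes the labial consonant /b/, so it assimilates in place to [m]. /n/ precedes the labial consonant /b/, so it assimilates in place to [m]. /jiginbenbobuxine/ → jigimbembobuxine.
Rule 4 (final vowel raising): /e/ is a mid vowel in word-final position, so it raises to [i]. /jigimbembobuxine/ → jigimbembobuxini.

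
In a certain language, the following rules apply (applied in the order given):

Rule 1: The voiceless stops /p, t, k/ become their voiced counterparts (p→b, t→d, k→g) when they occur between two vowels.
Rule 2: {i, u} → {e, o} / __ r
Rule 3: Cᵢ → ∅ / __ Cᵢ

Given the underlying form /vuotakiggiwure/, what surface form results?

vuodagigiwore

Rule 1 (intervocalic voicing): /t/ is a voiceless stop between vowels /o/ and /a/, so it voices to [d]. /k/ is a voiceless stop between vowels /a/ and /i/, so it voices to [g]. /vuotakiggiwure/ → vuodagiggiwure.
Rule 2 (pre-rhotic lowering): /u/ is a high vowel immediately before /r/, so it lowers to [o]. /vuodagiggiwure/ → vuodagiggiwore.
Rule 3 (degemination): /gg/ is a geminate; the first /g/ deletes. /vuodagiggiwore/ → vuodagigiwore.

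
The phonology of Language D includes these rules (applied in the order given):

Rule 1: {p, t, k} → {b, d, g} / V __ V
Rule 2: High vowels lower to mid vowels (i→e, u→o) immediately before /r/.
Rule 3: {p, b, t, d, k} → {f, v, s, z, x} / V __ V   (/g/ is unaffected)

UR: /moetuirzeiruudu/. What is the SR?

moezuerzeeruuzu

Rule 1 (intervocalic voicing): /t/ is a voiceless stop between vowels /e/ and /u/, so it voices to [d]. /moetuirzeiruudu/ → moeduirzeiruudu.
Rule 2 (pre-rhotic lowering): /i/ is a high vowel immediately before /r/, so it lowers to [e]. /i/ is a high vowel immediately before /r/, so it lowers to [e]. /moeduirzeiruudu/ → moeduerzeeruudu.
Rule 3 (intervocalic spirantization): /d/ is a stop between vowels /e/ and /u/, so it spirantizes to the fricative [z]. /d/ is a stop between vowels /u/ and /u/, so it spirantizes to the fricative [z]. /moeduerzeeruudu/ → moezuerzeeruuzu.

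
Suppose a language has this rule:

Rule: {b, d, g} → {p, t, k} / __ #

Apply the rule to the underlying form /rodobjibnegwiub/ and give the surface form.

rodobjibnegwiup

/b/ is a voiced stop in word-final position, so it devoices to [p].
The other instances of /d/, /b/, /g/ do not occur in the required environment and remain unchanged.
Surface form: [rodobjibnegwiup].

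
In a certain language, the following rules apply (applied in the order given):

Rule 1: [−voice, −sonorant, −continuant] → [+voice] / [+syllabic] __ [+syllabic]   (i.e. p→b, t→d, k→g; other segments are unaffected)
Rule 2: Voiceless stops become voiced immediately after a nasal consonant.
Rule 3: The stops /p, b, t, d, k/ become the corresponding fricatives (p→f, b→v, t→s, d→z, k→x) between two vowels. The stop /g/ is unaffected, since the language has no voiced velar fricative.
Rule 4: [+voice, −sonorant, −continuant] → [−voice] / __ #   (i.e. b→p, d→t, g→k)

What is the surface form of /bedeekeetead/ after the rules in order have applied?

bezeegeezeat

Rule 1 (intervocalic voicing): /k/ is a voiceless stop between vowels /e/ and /e/, so it voices to [g]. /t/ is a voiceless stop between vowels /e/ and /e/, so it voices to [d]. /bedeekeetead/ → bedeegeedead.
Rule 2 (post-nasal voicing): no segment meets the environment; /bedeegeedead/ is unchanged.
Rule 3 (intervocalic spirantization): /d/ is a stop between vowels /e/ and /e/, so it spirantizes to the fricative [z]. /d/ is a stop between vowels /e/ and /e/, so it spirantizes to the fricative [z]. /bedeegeedead/ → bezeegeezead.
Rule 4 (final devoicing): /d/ is a voiced stop in word-final position, so it devoices to [t]. /bezeegeezead/ → bezeegeezeat.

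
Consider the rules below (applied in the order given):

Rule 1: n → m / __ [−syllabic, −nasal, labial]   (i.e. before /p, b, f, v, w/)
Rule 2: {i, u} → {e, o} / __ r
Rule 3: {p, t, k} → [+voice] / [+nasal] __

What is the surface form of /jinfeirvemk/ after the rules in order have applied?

Rule 1 (nasal place assimilation): /n/ precedes the labial consonant /f/, so it assimilates in place to [m]. /jinfeirvemk/ → jimfeirvemk.
Rule 2 (pre-rhotic lowering): /i/ is a high vowel immediately before /r/, so it lowers to [e]. /jimfeirvemk/ → jimfeervemk.
Rule 3 (post-nasal voicing): /k/ is a voiceless stop immediately after the nasal /m/, so it voices to [g]. /jimfeervemk/ → jimfeervemg.

jimfeervemg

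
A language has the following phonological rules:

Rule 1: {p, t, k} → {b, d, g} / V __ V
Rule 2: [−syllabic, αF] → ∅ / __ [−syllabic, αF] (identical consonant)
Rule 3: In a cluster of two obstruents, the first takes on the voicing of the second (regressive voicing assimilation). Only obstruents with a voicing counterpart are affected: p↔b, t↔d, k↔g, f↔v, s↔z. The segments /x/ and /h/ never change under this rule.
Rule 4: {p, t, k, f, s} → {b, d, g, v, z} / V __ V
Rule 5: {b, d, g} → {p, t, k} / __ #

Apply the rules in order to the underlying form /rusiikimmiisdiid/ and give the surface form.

ruziigimiizdiit

Rule 1 (intervocalic voicing): /k/ is a voiceless stop between vowels /i/ and /i/, so it voices to [g]. /rusiikimmiisdiid/ → rusiigimmiisdiid.
Rule 2 (degemination): /mm/ is a geminate; the first /m/ deletes. /rusiigimmiisdiid/ → rusiigimiisdiid.
Rule 3 (regressive voicing assimilation): /s/ precedes the voiced obstruent /d/, so it voices to [z] by assimilation. /rusiigimiisdiid/ → rusiigimiizdiid.
Rule 4 (intervocalic voicing): /s/ is a voiceless obstruent between vowels /u/ and /i/, so it voices to [z]. /rusiigimiizdiid/ → ruziigimiizdiid.
Rule 5 (final devoicing): /d/ is a voiced stop in word-final position, so it devoices to [t]. /ruziigimiizdiid/ → ruziigimiizdiit.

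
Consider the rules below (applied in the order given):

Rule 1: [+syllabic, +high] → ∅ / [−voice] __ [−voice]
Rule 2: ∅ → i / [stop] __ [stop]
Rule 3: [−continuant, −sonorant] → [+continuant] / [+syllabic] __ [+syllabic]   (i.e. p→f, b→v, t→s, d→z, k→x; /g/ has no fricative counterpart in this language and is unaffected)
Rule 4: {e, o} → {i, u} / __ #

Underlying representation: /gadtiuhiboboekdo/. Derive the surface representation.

gazisiuhivovoexizu

Rule 1 (high vowel syncope): no segment meets the environment; /gadtiuhiboboekdo/ is unchanged.
Rule 2 (stop-cluster i-epenthesis): /d/ and /t/ form a stop–stop cluster, so [i] is inserted between them. /k/ and /d/ form a stop–stop cluster, so [i] is inserted between them. /gadtiuhiboboekdo/ → gaditiuhiboboekido.
Rule 3 (intervocalic spirantization): /d/ is a stop between vowels /a/ and /i/, so it spirantizes to the fricative [z]. /t/ is a stop between vowels /i/ and /i/, so it spirantizes to the fricative [s]. /b/ is a stop between vowels /i/ and /o/, so it spirantizes to the fricative [v]. /b/ is a stop between vowels /o/ and /o/, so it spirantizes to the fricative [v]. /k/ is a stop between vowels /e/ and /i/, so it spirantizes to the fricative [x]. /d/ is a stop between vowels /i/ and /o/, so it spirantizes to the fricative [z]. /gaditiuhiboboekido/ → gazisiuhivovoexizo.
Rule 4 (final vowel raising): /o/ is a mid vowel in word-final position, so it raises to [u]. /gazisiuhivovoexizo/ → gazisiuhivovoexizu.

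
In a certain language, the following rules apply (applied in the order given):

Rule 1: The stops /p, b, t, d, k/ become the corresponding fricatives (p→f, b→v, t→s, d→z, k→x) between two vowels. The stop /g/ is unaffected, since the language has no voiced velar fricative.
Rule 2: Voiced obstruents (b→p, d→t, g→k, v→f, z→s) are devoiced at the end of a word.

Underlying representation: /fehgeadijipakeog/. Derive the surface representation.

Rule 1 (intervocalic spirantization): /d/ is a stop between vowels /a/ and /i/, so it spirantizes to the fricative [z]. /p/ is a stop between vowels /i/ and /a/, so it spirantizes to the fricative [f]. /k/ is a stop between vowels /a/ and /e/, so it spirantizes to the fricative [x]. /fehgeadijipakeog/ → fehgeazijifaxeog.
Rule 2 (final devoicing): /g/ is a voiced obstruent in word-final position, so it devoices to [k]. /fehgeazijifaxeog/ → fehgeazijifaxeok.

fehgeazijifaxeok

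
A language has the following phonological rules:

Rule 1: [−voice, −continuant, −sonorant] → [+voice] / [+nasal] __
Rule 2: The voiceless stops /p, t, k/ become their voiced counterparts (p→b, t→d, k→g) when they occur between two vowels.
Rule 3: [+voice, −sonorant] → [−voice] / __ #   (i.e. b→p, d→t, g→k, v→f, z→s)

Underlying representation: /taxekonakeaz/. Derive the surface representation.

taxegonageas

Rule 1 (post-nasal voicing): no segment meets the environment; /taxekonakeaz/ is unchanged.
Rule 2 (intervocalic voicing): /k/ is a voiceless stop between vowels /e/ and /o/, so it voices to [g]. /k/ is a voiceless stop between vowels /a/ and /e/, so it voices to [g]. /taxekonakeaz/ → taxegonageaz.
Rule 3 (final devoicing): /z/ is a voiced obstruent in word-final position, so it devoices to [s]. /taxegonageaz/ → taxegonageas.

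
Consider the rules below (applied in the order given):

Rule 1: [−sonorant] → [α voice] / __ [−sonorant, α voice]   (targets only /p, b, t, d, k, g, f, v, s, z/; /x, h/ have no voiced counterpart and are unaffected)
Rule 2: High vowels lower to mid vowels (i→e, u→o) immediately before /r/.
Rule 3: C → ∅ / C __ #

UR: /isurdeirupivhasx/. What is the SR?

Rule 1 (regressive voicing assimilation): /v/ precedes the voiceless obstruent /h/, so it devoices to [f] by assimilation. /isurdeirupivhasx/ → isurdeirupifhasx.
Rule 2 (pre-rhotic lowering): /u/ is a high vowel immediately before /r/, so it lowers to [o]. /i/ is a high vowel immediately before /r/, so it lowers to [e]. /isurdeirupifhasx/ → isordeerupifhasx.
Rule 3 (final cluster simplification): /x/ is the second consonant of a word-final cluster /sx/, so it deletes. /isordeerupifhasx/ → isordeerupifhas.

isordeerupifhas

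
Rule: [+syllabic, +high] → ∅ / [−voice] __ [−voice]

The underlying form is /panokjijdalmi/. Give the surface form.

No segment of /panokjijdalmi/ meets the structural description of the rule, so the form surfaces unchanged.

panokjijdalmi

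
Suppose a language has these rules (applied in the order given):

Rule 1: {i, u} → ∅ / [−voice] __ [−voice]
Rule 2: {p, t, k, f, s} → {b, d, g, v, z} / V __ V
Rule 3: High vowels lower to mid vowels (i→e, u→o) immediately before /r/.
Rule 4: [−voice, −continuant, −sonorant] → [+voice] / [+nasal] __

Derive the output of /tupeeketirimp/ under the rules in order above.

Rule 1 (high vowel syncope): /u/ is a high vowel flanked by voiceless consonants /t/ and /p/, so it deletes. /tupeeketirimp/ → tpeeketirimp.
Rule 2 (intervocalic voicing): /k/ is a voiceless obstruent between vowels /e/ and /e/, so it voices to [g]. /t/ is a voiceless obstruent between vowels /e/ and /i/, so it voices to [d]. /tpeeketirimp/ → tpeegedirimp.
Rule 3 (pre-rhotic lowering): /i/ is a high vowel immediately before /r/, so it lowers to [e]. /tpeegedirimp/ → tpeegederimp.
Rule 4 (post-nasal voicing): /p/ is a voiceless stop immediately after the nasal /m/, so it voices to [b]. /tpeegederimp/ → tpeegederimb.

tpeegederimb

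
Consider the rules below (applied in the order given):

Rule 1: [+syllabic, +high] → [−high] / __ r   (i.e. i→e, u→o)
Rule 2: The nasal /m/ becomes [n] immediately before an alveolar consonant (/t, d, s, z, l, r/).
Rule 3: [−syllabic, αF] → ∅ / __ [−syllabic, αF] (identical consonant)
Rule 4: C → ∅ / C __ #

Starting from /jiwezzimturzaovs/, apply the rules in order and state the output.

jiwezintorzaov

Rule 1 (pre-rhotic lowering): /u/ is a high vowel immediately before /r/, so it lowers to [o]. /jiwezzimturzaovs/ → jiwezzimtorzaovs.
Rule 2 (nasal place assimilation): /m/ precedes the alveolar consonant /t/, so it assimilates in place to [n]. /jiwezzimtorzaovs/ → jiwezzintorzaovs.
Rule 3 (degemination): /zz/ is a geminate; the first /z/ deletes. /jiwezzintorzaovs/ → jiwezintorzaovs.
Rule 4 (final cluster simplification): /s/ is the second consonant of a word-final cluster /vs/, so it deletes. /jiwezintorzaovs/ → jiwezintorzaov.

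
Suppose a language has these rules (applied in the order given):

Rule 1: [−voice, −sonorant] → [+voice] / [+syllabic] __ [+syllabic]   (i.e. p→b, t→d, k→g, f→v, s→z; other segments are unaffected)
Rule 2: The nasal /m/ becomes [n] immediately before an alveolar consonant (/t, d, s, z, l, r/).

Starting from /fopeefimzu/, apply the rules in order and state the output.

Rule 1 (intervocalic voicing): /p/ is a voiceless obstruent between vowels /o/ and /e/, so it voices to [b]. /f/ is a voiceless obstruent between vowels /e/ and /i/, so it voices to [v]. /fopeefimzu/ → fobeevimzu.
Rule 2 (nasal place assimilation): /m/ precedes the alveolar consonant /z/, so it assimilates in place to [n]. /fobeevimzu/ → fobeevinzu.

fobeevinzu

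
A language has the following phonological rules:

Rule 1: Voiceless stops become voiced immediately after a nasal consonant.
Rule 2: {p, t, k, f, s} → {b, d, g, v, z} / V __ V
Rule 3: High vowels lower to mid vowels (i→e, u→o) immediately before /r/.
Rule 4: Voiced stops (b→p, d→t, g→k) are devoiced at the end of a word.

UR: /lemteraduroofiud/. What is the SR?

Rule 1 (post-nasal voicing): /t/ is a voiceless stop immediately after the nasal /m/, so it voices to [d]. /lemteraduroofiud/ → lemderaduroofiud.
Rule 2 (intervocalic voicing): /f/ is a voiceless obstruent between vowels /o/ and /i/, so it voices to [v]. /lemderaduroofiud/ → lemderadurooviud.
Rule 3 (pre-rhotic lowering): /u/ is a high vowel immediately before /r/, so it lowers to [o]. /lemderadurooviud/ → lemderadorooviud.
Rule 4 (final devoicing): /d/ is a voiced stop in word-final position, so it devoices to [t]. /lemderadorooviud/ → lemderadorooviut.

lemderadorooviut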